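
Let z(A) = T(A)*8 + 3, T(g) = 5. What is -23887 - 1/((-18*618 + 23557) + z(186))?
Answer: -298014213/12476 ≈ -23887.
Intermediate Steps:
z(A) = 43 (z(A) = 5*8 + 3 = 40 + 3 = 43)
-23887 - 1/((-18*618 + 23557) + z(186)) = -23887 - 1/((-18*618 + 23557) + 43) = -23887 - 1/((-11124 + 23557) + 43) = -23887 - 1/(12433 + 43) = -23887 - 1/12476 = -298014213/12476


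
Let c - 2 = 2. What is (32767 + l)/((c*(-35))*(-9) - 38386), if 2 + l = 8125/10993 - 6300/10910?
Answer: -10341170460/11717515651 ≈ -0.88254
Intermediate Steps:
c = 4 (c = 2 + 2 = 4)
l = -22047941/11993363 (l = -2 + (8125/10993 - 6300/10910) = -2 + (8125*(1/10993) - 6300*1/10910) = -2 + (8125/10993 - 630/1091) = -2 + 1938785/11993363 = -22047941/11993363 ≈ -1.8383)
(32767 + l)/((c*(-35))*(-9) - 38386) = (32767 - 22047941/11993363)/((4*(-35))*(-9) - 38386) = 392964477480/(11993363*(-140*(-9) - 38386)) = 392964477480/(11993363*(1260 - 38386)) = (392964477480/11993363)/(-37126) = (392964477480/11993363)*(-1/37126) = -10341170460/11717515651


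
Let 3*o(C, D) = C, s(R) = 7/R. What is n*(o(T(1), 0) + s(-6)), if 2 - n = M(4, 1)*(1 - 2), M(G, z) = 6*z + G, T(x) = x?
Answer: -10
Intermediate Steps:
M(G, z) = G + 6*z
o(C, D) = C/3
n = 12 (n = 2 - (4 + 6*1)*(1 - 2) = 2 - (4 + 6)*(-1) = 2 - 10*(-1) = 2 - 1*(-10) = 2 + 10 = 12)
n*(o(T(1), 0) + s(-6)) = 12*((1/3)*1 + 7/(-6)) = 12*(1/3 + 7*(-1/6)) = 12*(1/3 - 7/6) = 12*(-5/6) = -10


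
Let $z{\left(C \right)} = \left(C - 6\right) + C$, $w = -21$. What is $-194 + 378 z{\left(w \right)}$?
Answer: $-18338$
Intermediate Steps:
$z{\left(C \right)} = -6 + 2 C$ ($z{\left(C \right)} = \left(-6 + C\right) + C = -6 + 2 C$)
$-194 + 378 z{\left(w \right)} = -194 + 378 \left(-6 + 2 \left(-21\right)\right) = -194 + 378 \left(-6 - 42\right) = -194 + 378 \left(-48\right) = -194 - 18144 = -18338$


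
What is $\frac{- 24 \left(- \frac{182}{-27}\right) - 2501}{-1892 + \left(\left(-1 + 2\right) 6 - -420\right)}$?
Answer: $\frac{23965}{13194} \approx 1.8164$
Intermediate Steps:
$\frac{- 24 \left(- \frac{182}{-27}\right) - 2501}{-1892 + \left(\left(-1 + 2\right) 6 - -420\right)} = \frac{- 24 \left(\left(-182\right) \left(- \frac{1}{27}\right)\right) - 2501}{-1892 + \left(1 \cdot 6 + 420\right)} = \frac{\left(-24\right) \frac{182}{27} - 2501}{-1892 + \left(6 + 420\right)} = \frac{- \frac{1456}{9} - 2501}{-1892 + 426} = - \frac{23965}{9 \left(-1466\right)} = \left(- \frac{23965}{9}\right) \left(- \frac{1}{1466}\right) = \frac{23965}{13194}$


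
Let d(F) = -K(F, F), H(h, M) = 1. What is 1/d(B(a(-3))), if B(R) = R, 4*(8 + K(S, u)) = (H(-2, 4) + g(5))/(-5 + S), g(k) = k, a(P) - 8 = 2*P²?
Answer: 14/111 ≈ 0.12613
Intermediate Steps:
a(P) = 8 + 2*P²
K(S, u) = -8 + 3/(2*(-5 + S)) (K(S, u) = -8 + ((1 + 5)/(-5 + S))/4 = -8 + (6/(-5 + S))/4 = -8 + 3/(2*(-5 + S)))
d(F) = -(83 - 16*F)/(2*(-5 + F))
1/d(B(a(-3))) = 1/((-83 + 16*(8 + 2*(-3)²))/(2*(-5 + (8 + 2*(-3)²)))) = 1/((-83 + 16*(8 + 2*9))/(2*(-5 + (8 + 2*9)))) = 1/((-83 + 16*(8 + 18))/(2*(-5 + (8 + 18)))) = 1/((-83 + 16*26)/(2*(-5 + 26))) = 1/((½)*(-83 + 416)/21) = 1/((½)*(1/21)*333) = 1/(111/14) = 14/111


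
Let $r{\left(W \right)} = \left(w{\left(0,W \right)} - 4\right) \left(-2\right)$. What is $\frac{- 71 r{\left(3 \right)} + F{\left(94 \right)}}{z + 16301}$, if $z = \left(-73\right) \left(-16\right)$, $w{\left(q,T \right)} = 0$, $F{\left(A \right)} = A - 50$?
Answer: $- \frac{524}{17469} \approx -0.029996$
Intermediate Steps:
$F{\left(A \right)} = -50 + A$
$z = 1168$
$r{\left(W \right)} = 8$ ($r{\left(W \right)} = \left(0 - 4\right) \left(-2\right) = \left(-4\right) \left(-2\right) = 8$)
$\frac{- 71 r{\left(3 \right)} + F{\left(94 \right)}}{z + 16301} = \frac{\left(-71\right) 8 + \left(-50 + 94\right)}{1168 + 16301} = \frac{-568 + 44}{17469} = \left(-524\right) \frac{1}{17469} = - \frac{524}{17469}$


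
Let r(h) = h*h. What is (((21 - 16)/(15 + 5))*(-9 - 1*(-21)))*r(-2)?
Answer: 12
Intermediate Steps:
r(h) = h**2
(((21 - 16)/(15 + 5))*(-9 - 1*(-21)))*r(-2) = (((21 - 16)/(15 + 5))*(-9 - 1*(-21)))*(-2)**2 = ((5/20)*(-9 + 21))*4 = ((5*(1/20))*12)*4 = ((1/4)*12)*4 = 3*4 = 12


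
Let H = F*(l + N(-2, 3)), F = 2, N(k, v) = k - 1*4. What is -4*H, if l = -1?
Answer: 56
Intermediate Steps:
N(k, v) = -4 + k (N(k, v) = k - 4 = -4 + k)
H = -14 (H = 2*(-1 + (-4 - 2)) = 2*(-1 - 6) = 2*(-7) = -14)
-4*H = -4*(-14) = 56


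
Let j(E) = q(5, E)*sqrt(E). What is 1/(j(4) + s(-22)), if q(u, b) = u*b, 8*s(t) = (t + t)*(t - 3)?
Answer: 2/355 ≈ 0.0056338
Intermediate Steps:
s(t) = t*(-3 + t)/4 (s(t) = ((t + t)*(t - 3))/8 = ((2*t)*(-3 + t))/8 = (2*t*(-3 + t))/8 = t*(-3 + t)/4)
q(u, b) = b*u
j(E) = 5*E**(3/2) (j(E) = (E*5)*sqrt(E) = (5*E)*sqrt(E) = 5*E**(3/2))
1/(j(4) + s(-22)) = 1/(5*4**(3/2) + (1/4)*(-22)*(-3 - 22)) = 1/(5*8 + (1/4)*(-22)*(-25)) = 1/(40 + 275/2) = 1/(355/2) = 2/355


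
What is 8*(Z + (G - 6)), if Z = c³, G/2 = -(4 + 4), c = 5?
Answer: 824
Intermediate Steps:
G = -16 (G = 2*(-(4 + 4)) = 2*(-1*8) = 2*(-8) = -16)
Z = 125 (Z = 5³ = 125)
8*(Z + (G - 6)) = 8*(125 + (-16 - 6)) = 8*(125 - 22) = 8*103 = 824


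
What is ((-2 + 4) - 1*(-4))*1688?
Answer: 10128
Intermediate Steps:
((-2 + 4) - 1*(-4))*1688 = (2 + 4)*1688 = 6*1688 = 10128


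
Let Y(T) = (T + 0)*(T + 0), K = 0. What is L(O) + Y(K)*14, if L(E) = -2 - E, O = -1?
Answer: -1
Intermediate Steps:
Y(T) = T² (Y(T) = T*T = T²)
L(O) + Y(K)*14 = (-2 - 1*(-1)) + 0²*14 = (-2 + 1) + 0*14 = -1 + 0 = -1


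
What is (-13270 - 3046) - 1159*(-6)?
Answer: -9362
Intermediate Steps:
(-13270 - 3046) - 1159*(-6) = -16316 + 6954 = -9362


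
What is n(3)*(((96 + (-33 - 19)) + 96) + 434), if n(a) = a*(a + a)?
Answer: 10332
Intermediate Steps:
n(a) = 2*a² (n(a) = a*(2*a) = 2*a²)
n(3)*(((96 + (-33 - 19)) + 96) + 434) = (2*3²)*(((96 + (-33 - 19)) + 96) + 434) = (2*9)*(((96 - 52) + 96) + 434) = 18*((44 + 96) + 434) = 18*(140 + 434) = 18*574 = 10332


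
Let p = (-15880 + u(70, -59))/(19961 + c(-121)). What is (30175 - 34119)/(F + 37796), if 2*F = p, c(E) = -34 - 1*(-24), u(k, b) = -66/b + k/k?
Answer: -9285035792/88979086733 ≈ -0.10435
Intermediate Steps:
u(k, b) = 1 - 66/b (u(k, b) = -66/b + 1 = 1 - 66/b)
c(E) = -10 (c(E) = -34 + 24 = -10)
p = -936795/1177109 (p = (-15880 + (-66 - 59)/(-59))/(19961 - 10) = (-15880 - 1/59*(-125))/19951 = (-15880 + 125/59)*(1/19951) = -936795/59*1/19951 = -936795/1177109 ≈ -0.79584)
F = -936795/2354218 (F = (1/2)*(-936795/1177109) = -936795/2354218 ≈ -0.39792)
(30175 - 34119)/(F + 37796) = (30175 - 34119)/(-936795/2354218 + 37796) = -3944/88979086733/2354218 = -3944*2354218/88979086733 = -9285035792/88979086733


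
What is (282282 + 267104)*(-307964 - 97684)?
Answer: -222857332128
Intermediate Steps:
(282282 + 267104)*(-307964 - 97684) = 549386*(-405648) = -222857332128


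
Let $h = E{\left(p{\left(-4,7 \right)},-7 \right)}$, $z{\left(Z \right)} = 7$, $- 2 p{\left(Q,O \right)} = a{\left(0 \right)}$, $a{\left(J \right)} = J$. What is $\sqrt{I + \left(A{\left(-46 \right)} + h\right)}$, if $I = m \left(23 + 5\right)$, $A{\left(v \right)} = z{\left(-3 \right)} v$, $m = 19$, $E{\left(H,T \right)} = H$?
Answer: $\sqrt{210} \approx 14.491$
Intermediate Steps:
$p{\left(Q,O \right)} = 0$ ($p{\left(Q,O \right)} = \left(- \frac{1}{2}\right) 0 = 0$)
$h = 0$
$A{\left(v \right)} = 7 v$
$I = 532$ ($I = 19 \left(23 + 5\right) = 19 \cdot 28 = 532$)
$\sqrt{I + \left(A{\left(-46 \right)} + h\right)} = \sqrt{532 + \left(7 \left(-46\right) + 0\right)} = \sqrt{532 + \left(-322 + 0\right)} = \sqrt{532 - 322} = \sqrt{210}$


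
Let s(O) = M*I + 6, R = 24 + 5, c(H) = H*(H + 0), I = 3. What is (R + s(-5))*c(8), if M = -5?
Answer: 1280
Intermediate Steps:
c(H) = H² (c(H) = H*H = H²)
R = 29
s(O) = -9 (s(O) = -5*3 + 6 = -15 + 6 = -9)
(R + s(-5))*c(8) = (29 - 9)*8² = 20*64 = 1280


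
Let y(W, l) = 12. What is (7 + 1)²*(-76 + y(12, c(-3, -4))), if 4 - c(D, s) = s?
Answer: -4096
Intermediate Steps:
c(D, s) = 4 - s
(7 + 1)²*(-76 + y(12, c(-3, -4))) = (7 + 1)²*(-76 + 12) = 8²*(-64) = 64*(-64) = -4096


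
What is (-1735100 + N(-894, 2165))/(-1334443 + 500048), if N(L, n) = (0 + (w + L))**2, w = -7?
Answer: 923299/834395 ≈ 1.1065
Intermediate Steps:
N(L, n) = (-7 + L)**2 (N(L, n) = (0 + (-7 + L))**2 = (-7 + L)**2)
(-1735100 + N(-894, 2165))/(-1334443 + 500048) = (-1735100 + (-7 - 894)**2)/(-1334443 + 500048) = (-1735100 + (-901)**2)/(-834395) = (-1735100 + 811801)*(-1/834395) = -923299*(-1/834395) = 923299/834395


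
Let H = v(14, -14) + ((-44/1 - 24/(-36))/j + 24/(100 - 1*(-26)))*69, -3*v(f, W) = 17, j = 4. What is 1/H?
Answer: -42/31081 ≈ -0.0013513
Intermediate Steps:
v(f, W) = -17/3 (v(f, W) = -⅓*17 = -17/3)
H = -31081/42 (H = -17/3 + ((-44/1 - 24/(-36))/4 + 24/(100 - 1*(-26)))*69 = -17/3 + ((-44*1 - 24*(-1/36))*(¼) + 24/(100 + 26))*69 = -17/3 + ((-44 + ⅔)*(¼) + 24/126)*69 = -17/3 + (-130/3*¼ + 24*(1/126))*69 = -17/3 + (-65/6 + 4/21)*69 = -17/3 - 149/14*69 = -17/3 - 10281/14 = -31081/42 ≈ -740.02)
1/H = 1/(-31081/42) = -42/31081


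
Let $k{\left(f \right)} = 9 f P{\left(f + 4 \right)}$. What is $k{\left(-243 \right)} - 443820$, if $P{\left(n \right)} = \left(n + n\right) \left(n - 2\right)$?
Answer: $-252381846$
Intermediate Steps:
$P{\left(n \right)} = 2 n \left(-2 + n\right)$
$k{\left(f \right)} = 18 f \left(2 + f\right) \left(4 + f\right)$ ($k{\left(f \right)} = 9 f 2 \left(f + 4\right) \left(-2 + \left(f + 4\right)\right) = 9 f 2 \left(4 + f\right) \left(-2 + \left(4 + f\right)\right) = 9 f 2 \left(4 + f\right) \left(2 + f\right) = 9 f 2 \left(2 + f\right) \left(4 + f\right) = 18 f \left(2 + f\right) \left(4 + f\right)$)
$k{\left(-243 \right)} - 443820 = 18 \left(-243\right) \left(2 - 243\right) \left(4 - 243\right) - 443820 = 18 \left(-243\right) \left(-241\right) \left(-239\right) - 443820 = -251938026 - 443820 = -252381846$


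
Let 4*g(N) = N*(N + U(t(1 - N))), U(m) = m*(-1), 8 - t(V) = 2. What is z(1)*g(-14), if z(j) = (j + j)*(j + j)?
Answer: 280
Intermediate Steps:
t(V) = 6 (t(V) = 8 - 1*2 = 8 - 2 = 6)
z(j) = 4*j**2 (z(j) = (2*j)*(2*j) = 4*j**2)
U(m) = -m
g(N) = N*(-6 + N)/4 (g(N) = (N*(N - 1*6))/4 = (N*(N - 6))/4 = (N*(-6 + N))/4 = N*(-6 + N)/4)
z(1)*g(-14) = (4*1**2)*((1/4)*(-14)*(-6 - 14)) = (4*1)*((1/4)*(-14)*(-20)) = 4*70 = 280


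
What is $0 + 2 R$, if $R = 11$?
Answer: $22$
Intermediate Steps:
$0 + 2 R = 0 + 2 \cdot 11 = 0 + 22 = 22$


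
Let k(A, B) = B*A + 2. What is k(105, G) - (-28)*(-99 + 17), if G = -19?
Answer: -4289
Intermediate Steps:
k(A, B) = 2 + A*B (k(A, B) = A*B + 2 = 2 + A*B)
k(105, G) - (-28)*(-99 + 17) = (2 + 105*(-19)) - (-28)*(-99 + 17) = (2 - 1995) - (-28)*(-82) = -1993 - 1*2296 = -1993 - 2296 = -4289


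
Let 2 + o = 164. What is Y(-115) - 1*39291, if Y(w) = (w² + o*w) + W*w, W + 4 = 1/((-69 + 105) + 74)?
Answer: -973215/22 ≈ -44237.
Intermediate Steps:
o = 162 (o = -2 + 164 = 162)
W = -439/110 (W = -4 + 1/((-69 + 105) + 74) = -4 + 1/(36 + 74) = -4 + 1/110 = -439/110 ≈ -3.9909)
Y(w) = w² + 17381*w/110 (Y(w) = (w² + 162*w) - 439*w/110 = w² + 17381*w/110)
Y(-115) - 1*39291 = (1/110)*(-115)*(17381 + 110*(-115)) - 1*39291 = (1/110)*(-115)*(17381 - 12650) - 39291 = (1/110)*(-115)*4731 - 39291 = -108813/22 - 39291 = -973215/22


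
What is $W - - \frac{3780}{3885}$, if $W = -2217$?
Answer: $- \frac{81993}{37} \approx -2216.0$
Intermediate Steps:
$W - - \frac{3780}{3885} = -2217 - - \frac{3780}{3885} = -2217 - \left(-3780\right) \frac{1}{3885} = -2217 - - \frac{36}{37} = -2217 + \frac{36}{37} = - \frac{81993}{37}$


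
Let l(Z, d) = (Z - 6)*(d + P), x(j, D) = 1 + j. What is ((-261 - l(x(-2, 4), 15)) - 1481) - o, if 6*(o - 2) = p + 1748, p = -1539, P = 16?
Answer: -9371/6 ≈ -1561.8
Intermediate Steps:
l(Z, d) = (-6 + Z)*(16 + d) (l(Z, d) = (Z - 6)*(d + 16) = (-6 + Z)*(16 + d))
o = 221/6 (o = 2 + (-1539 + 1748)/6 = 2 + (1/6)*209 = 2 + 209/6 = 221/6 ≈ 36.833)
((-261 - l(x(-2, 4), 15)) - 1481) - o = ((-261 - (-96 - 6*15 + 16*(1 - 2) + (1 - 2)*15)) - 1481) - 1*221/6 = ((-261 - (-96 - 90 + 16*(-1) - 1*15)) - 1481) - 221/6 = ((-261 - (-96 - 90 - 16 - 15)) - 1481) - 221/6 = ((-261 - 1*(-217)) - 1481) - 221/6 = ((-261 + 217) - 1481) - 221/6 = (-44 - 1481) - 221/6 = -1525 - 221/6 = -9371/6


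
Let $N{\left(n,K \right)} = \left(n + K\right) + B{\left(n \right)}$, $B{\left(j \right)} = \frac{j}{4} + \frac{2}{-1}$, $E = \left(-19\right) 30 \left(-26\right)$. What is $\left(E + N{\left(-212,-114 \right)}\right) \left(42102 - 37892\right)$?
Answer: $60788190$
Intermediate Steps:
$E = 14820$ ($E = \left(-570\right) \left(-26\right) = 14820$)
$B{\left(j \right)} = -2 + \frac{j}{4}$ ($B{\left(j \right)} = j \frac{1}{4} + 2 \left(-1\right) = \frac{j}{4} - 2 = -2 + \frac{j}{4}$)
$N{\left(n,K \right)} = -2 + K + \frac{5 n}{4}$ ($N{\left(n,K \right)} = \left(n + K\right) + \left(-2 + \frac{n}{4}\right) = \left(K + n\right) + \left(-2 + \frac{n}{4}\right) = -2 + K + \frac{5 n}{4}$)
$\left(E + N{\left(-212,-114 \right)}\right) \left(42102 - 37892\right) = \left(14820 - 381\right) \left(42102 - 37892\right) = \left(14820 - 381\right) 4210 = 14439 \cdot 4210 = 60788190$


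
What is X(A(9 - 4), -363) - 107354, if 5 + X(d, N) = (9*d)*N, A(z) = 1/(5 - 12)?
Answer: -748246/7 ≈ -1.0689e+5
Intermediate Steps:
A(z) = -1/7 (A(z) = 1/(-7) = -1/7)
X(d, N) = -5 + 9*N*d (X(d, N) = -5 + (9*d)*N = -5 + 9*N*d)
X(A(9 - 4), -363) - 107354 = (-5 + 9*(-363)*(-1/7)) - 107354 = (-5 + 3267/7) - 107354 = 3232/7 - 107354 = -748246/7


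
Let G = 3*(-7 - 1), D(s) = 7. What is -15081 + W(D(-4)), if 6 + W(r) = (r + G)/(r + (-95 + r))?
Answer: -1222030/81 ≈ -15087.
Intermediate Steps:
G = -24 (G = 3*(-8) = -24)
W(r) = -6 + (-24 + r)/(-95 + 2*r) (W(r) = -6 + (r - 24)/(r + (-95 + r)) = -6 + (-24 + r)/(-95 + 2*r))
-15081 + W(D(-4)) = -15081 + (546 - 11*7)/(-95 + 2*7) = -15081 + (546 - 77)/(-95 + 14) = -15081 + 469/(-81) = -15081 - 1/81*469 = -15081 - 469/81 = -1222030/81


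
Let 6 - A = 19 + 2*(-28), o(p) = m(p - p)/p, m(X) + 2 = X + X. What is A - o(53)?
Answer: 2281/53 ≈ 43.038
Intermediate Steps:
m(X) = -2 + 2*X (m(X) = -2 + (X + X) = -2 + 2*X)
o(p) = -2/p (o(p) = (-2 + 2*(p - p))/p = (-2 + 2*0)/p = (-2 + 0)/p = -2/p)
A = 43 (A = 6 - (19 + 2*(-28)) = 6 - (19 - 56) = 6 - 1*(-37) = 6 + 37 = 43)
A - o(53) = 43 - (-2)/53 = 43 - 1*(-2/53) = 43 + 2/53 = 2281/53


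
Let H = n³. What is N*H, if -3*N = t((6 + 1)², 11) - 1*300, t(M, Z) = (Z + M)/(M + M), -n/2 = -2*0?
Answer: 0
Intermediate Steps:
n = 0 (n = -(-4)*0 = -2*0 = 0)
t(M, Z) = (M + Z)/(2*M) (t(M, Z) = (M + Z)/((2*M)) = (M + Z)*(1/(2*M)) = (M + Z)/(2*M))
H = 0 (H = 0³ = 0)
N = 4890/49 (N = -(((6 + 1)² + 11)/(2*((6 + 1)²)) - 1*300)/3 = -((7² + 11)/(2*(7²)) - 300)/3 = -((½)*(49 + 11)/49 - 300)/3 = -((½)*(1/49)*60 - 300)/3 = -(30/49 - 300)/3 = -⅓*(-14670/49) = 4890/49 ≈ 99.796)
N*H = (4890/49)*0 = 0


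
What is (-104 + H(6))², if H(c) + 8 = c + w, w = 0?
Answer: 11236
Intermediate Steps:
H(c) = -8 + c (H(c) = -8 + (c + 0) = -8 + c)
(-104 + H(6))² = (-104 + (-8 + 6))² = (-104 - 2)² = (-106)² = 11236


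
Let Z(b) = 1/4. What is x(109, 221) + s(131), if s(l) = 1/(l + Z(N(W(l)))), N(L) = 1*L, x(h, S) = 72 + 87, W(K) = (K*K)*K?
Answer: 83479/525 ≈ 159.01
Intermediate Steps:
W(K) = K**3 (W(K) = K**2*K = K**3)
x(h, S) = 159
N(L) = L
Z(b) = 1/4
s(l) = 1/(1/4 + l) (s(l) = 1/(l + 1/4) = 1/(1/4 + l))
x(109, 221) + s(131) = 159 + 4/(1 + 4*131) = 159 + 4/(1 + 524) = 159 + 4/525 = 83479/525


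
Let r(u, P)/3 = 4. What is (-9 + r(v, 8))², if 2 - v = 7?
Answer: 9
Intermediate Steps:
v = -5 (v = 2 - 1*7 = 2 - 7 = -5)
r(u, P) = 12 (r(u, P) = 3*4 = 12)
(-9 + r(v, 8))² = (-9 + 12)² = 3² = 9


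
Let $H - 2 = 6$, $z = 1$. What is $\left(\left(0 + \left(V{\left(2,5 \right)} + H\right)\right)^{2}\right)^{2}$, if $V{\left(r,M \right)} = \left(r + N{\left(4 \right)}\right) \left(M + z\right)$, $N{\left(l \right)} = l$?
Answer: $3748096$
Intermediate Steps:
$V{\left(r,M \right)} = \left(1 + M\right) \left(4 + r\right)$ ($V{\left(r,M \right)} = \left(r + 4\right) \left(M + 1\right) = \left(4 + r\right) \left(1 + M\right) = \left(1 + M\right) \left(4 + r\right)$)
$H = 8$ ($H = 2 + 6 = 8$)
$\left(\left(0 + \left(V{\left(2,5 \right)} + H\right)\right)^{2}\right)^{2} = \left(\left(0 + \left(\left(4 + 2 + 4 \cdot 5 + 5 \cdot 2\right) + 8\right)\right)^{2}\right)^{2} = \left(\left(0 + \left(\left(4 + 2 + 20 + 10\right) + 8\right)\right)^{2}\right)^{2} = \left(\left(0 + \left(36 + 8\right)\right)^{2}\right)^{2} = \left(\left(0 + 44\right)^{2}\right)^{2} = \left(44^{2}\right)^{2} = 1936^{2} = 3748096$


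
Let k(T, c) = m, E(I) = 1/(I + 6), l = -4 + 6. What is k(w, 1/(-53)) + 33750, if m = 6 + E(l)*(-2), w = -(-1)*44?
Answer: 135023/4 ≈ 33756.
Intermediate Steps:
w = 44 (w = -1*(-44) = 44)
l = 2
E(I) = 1/(6 + I)
m = 23/4 (m = 6 - 2/(6 + 2) = 6 - 2/8 = 6 + (⅛)*(-2) = 6 - ¼ = 23/4 ≈ 5.7500)
k(T, c) = 23/4
k(w, 1/(-53)) + 33750 = 23/4 + 33750 = 135023/4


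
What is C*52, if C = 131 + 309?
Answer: 22880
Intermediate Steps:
C = 440
C*52 = 440*52 = 22880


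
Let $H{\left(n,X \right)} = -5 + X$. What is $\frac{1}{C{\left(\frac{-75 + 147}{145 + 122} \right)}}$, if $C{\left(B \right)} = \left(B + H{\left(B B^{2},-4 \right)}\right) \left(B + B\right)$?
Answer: $- \frac{7921}{37296} \approx -0.21238$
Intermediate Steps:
$C{\left(B \right)} = 2 B \left(-9 + B\right)$ ($C{\left(B \right)} = \left(B - 9\right) \left(B + B\right) = \left(B - 9\right) 2 B = \left(-9 + B\right) 2 B = 2 B \left(-9 + B\right)$)
$\frac{1}{C{\left(\frac{-75 + 147}{145 + 122} \right)}} = \frac{1}{2 \frac{-75 + 147}{145 + 122} \left(-9 + \frac{-75 + 147}{145 + 122}\right)} = \frac{1}{2 \cdot \frac{72}{267} \left(-9 + \frac{72}{267}\right)} = \frac{1}{2 \cdot 72 \cdot \frac{1}{267} \left(-9 + 72 \cdot \frac{1}{267}\right)} = \frac{1}{2 \cdot \frac{24}{89} \left(-9 + \frac{24}{89}\right)} = \frac{1}{2 \cdot \frac{24}{89} \left(- \frac{777}{89}\right)} = \frac{1}{- \frac{37296}{7921}} = - \frac{7921}{37296}$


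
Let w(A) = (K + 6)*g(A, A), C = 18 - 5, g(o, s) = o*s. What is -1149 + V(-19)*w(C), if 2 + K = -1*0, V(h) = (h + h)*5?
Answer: -129589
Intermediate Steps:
V(h) = 10*h (V(h) = (2*h)*5 = 10*h)
K = -2 (K = -2 - 1*0 = -2 + 0 = -2)
C = 13
w(A) = 4*A² (w(A) = (-2 + 6)*(A*A) = 4*A²)
-1149 + V(-19)*w(C) = -1149 + (10*(-19))*(4*13²) = -1149 - 760*169 = -1149 - 190*676 = -1149 - 128440 = -129589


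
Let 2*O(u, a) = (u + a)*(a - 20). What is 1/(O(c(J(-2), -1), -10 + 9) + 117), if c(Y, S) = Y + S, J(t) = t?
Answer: 1/159 ≈ 0.0062893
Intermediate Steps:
c(Y, S) = S + Y
O(u, a) = (-20 + a)*(a + u)/2 (O(u, a) = ((u + a)*(a - 20))/2 = ((a + u)*(-20 + a))/2 = ((-20 + a)*(a + u))/2 = (-20 + a)*(a + u)/2)
1/(O(c(J(-2), -1), -10 + 9) + 117) = 1/(((-10 + 9)**2/2 - 10*(-10 + 9) - 10*(-1 - 2) + (-10 + 9)*(-1 - 2)/2) + 117) = 1/(((1/2)*(-1)**2 - 10*(-1) - 10*(-3) + (1/2)*(-1)*(-3)) + 117) = 1/(((1/2)*1 + 10 + 30 + 3/2) + 117) = 1/((1/2 + 10 + 30 + 3/2) + 117) = 1/(42 + 117) = 1/159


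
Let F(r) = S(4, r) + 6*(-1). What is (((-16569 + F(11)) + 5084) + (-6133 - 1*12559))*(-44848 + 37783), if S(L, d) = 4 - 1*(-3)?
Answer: 213193440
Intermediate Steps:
S(L, d) = 7 (S(L, d) = 4 + 3 = 7)
F(r) = 1 (F(r) = 7 + 6*(-1) = 7 - 6 = 1)
(((-16569 + F(11)) + 5084) + (-6133 - 1*12559))*(-44848 + 37783) = (((-16569 + 1) + 5084) + (-6133 - 1*12559))*(-44848 + 37783) = ((-16568 + 5084) + (-6133 - 12559))*(-7065) = (-11484 - 18692)*(-7065) = -30176*(-7065) = 213193440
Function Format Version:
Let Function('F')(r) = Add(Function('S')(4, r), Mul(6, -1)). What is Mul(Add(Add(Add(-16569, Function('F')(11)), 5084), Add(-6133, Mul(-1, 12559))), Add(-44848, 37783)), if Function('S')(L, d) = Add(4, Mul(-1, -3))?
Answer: 213193440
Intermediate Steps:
Function('S')(L, d) = 7 (Function('S')(L, d) = Add(4, 3) = 7)
Function('F')(r) = 1 (Function('F')(r) = Add(7, Mul(6, -1)) = Add(7, -6) = 1)
Mul(Add(Add(Add(-16569, Function('F')(11)), 5084), Add(-6133, Mul(-1, 12559))), Add(-44848, 37783)) = Mul(Add(Add(Add(-16569, 1), 5084), Add(-6133, Mul(-1, 12559))), Add(-44848, 37783)) = Mul(Add(Add(-16568, 5084), Add(-6133, -12559)), -7065) = Mul(Add(-11484, -18692), -7065) = Mul(-30176, -7065) = 213193440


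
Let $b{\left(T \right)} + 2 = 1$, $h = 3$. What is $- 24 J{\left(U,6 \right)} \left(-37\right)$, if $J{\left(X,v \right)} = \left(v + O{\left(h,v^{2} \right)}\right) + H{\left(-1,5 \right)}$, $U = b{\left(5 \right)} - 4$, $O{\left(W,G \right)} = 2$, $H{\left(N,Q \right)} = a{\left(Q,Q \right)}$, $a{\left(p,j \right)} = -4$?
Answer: $3552$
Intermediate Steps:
$b{\left(T \right)} = -1$ ($b{\left(T \right)} = -2 + 1 = -1$)
$H{\left(N,Q \right)} = -4$
$U = -5$ ($U = -1 - 4 = -5$)
$J{\left(X,v \right)} = -2 + v$ ($J{\left(X,v \right)} = \left(v + 2\right) - 4 = \left(2 + v\right) - 4 = -2 + v$)
$- 24 J{\left(U,6 \right)} \left(-37\right) = - 24 \left(-2 + 6\right) \left(-37\right) = \left(-24\right) 4 \left(-37\right) = \left(-96\right) \left(-37\right) = 3552$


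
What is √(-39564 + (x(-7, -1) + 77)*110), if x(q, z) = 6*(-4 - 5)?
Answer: I*√37034 ≈ 192.44*I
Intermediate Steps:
x(q, z) = -54 (x(q, z) = 6*(-9) = -54)
√(-39564 + (x(-7, -1) + 77)*110) = √(-39564 + (-54 + 77)*110) = √(-39564 + 23*110) = √(-39564 + 2530) = √(-37034) = I*√37034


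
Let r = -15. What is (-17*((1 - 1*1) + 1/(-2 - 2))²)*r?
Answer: 255/16 ≈ 15.938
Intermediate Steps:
(-17*((1 - 1*1) + 1/(-2 - 2))²)*r = -17*((1 - 1*1) + 1/(-2 - 2))²*(-15) = -17*((1 - 1) + 1/(-4))²*(-15) = -17*(0 - ¼)²*(-15) = -17*(-¼)²*(-15) = -17*1/16*(-15) = -17/16*(-15) = 255/16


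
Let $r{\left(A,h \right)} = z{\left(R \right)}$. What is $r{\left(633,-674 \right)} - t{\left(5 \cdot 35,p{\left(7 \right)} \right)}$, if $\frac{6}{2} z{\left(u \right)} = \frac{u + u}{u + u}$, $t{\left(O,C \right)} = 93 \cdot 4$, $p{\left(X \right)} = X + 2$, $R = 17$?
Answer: $- \frac{1115}{3} \approx -371.67$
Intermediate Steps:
$p{\left(X \right)} = 2 + X$
$t{\left(O,C \right)} = 372$
$z{\left(u \right)} = \frac{1}{3}$ ($z{\left(u \right)} = \frac{\left(u + u\right) \frac{1}{u + u}}{3} = \frac{2 u \frac{1}{2 u}}{3} = \frac{1}{3} \cdot 1 = \frac{1}{3}$)
$r{\left(A,h \right)} = \frac{1}{3}$
$r{\left(633,-674 \right)} - t{\left(5 \cdot 35,p{\left(7 \right)} \right)} = \frac{1}{3} - 372 = - \frac{1115}{3}$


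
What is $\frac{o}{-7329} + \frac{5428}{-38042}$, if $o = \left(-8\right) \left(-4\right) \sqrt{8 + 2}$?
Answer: $- \frac{118}{827} - \frac{32 \sqrt{10}}{7329} \approx -0.15649$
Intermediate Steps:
$o = 32 \sqrt{10} \approx 101.19$
$\frac{o}{-7329} + \frac{5428}{-38042} = \frac{32 \sqrt{10}}{-7329} + \frac{5428}{-38042} = 32 \sqrt{10} \left(- \frac{1}{7329}\right) + 5428 \left(- \frac{1}{38042}\right) = - \frac{32 \sqrt{10}}{7329} - \frac{118}{827} = - \frac{118}{827} - \frac{32 \sqrt{10}}{7329}$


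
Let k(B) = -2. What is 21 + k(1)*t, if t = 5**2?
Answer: -29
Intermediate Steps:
t = 25
21 + k(1)*t = 21 - 2*25 = 21 - 50 = -29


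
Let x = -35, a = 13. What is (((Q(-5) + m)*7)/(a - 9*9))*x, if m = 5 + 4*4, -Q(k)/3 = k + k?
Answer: 735/4 ≈ 183.75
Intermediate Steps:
Q(k) = -6*k (Q(k) = -3*(k + k) = -6*k)
m = 21 (m = 5 + 16 = 21)
(((Q(-5) + m)*7)/(a - 9*9))*x = (((-6*(-5) + 21)*7)/(13 - 9*9))*(-35) = (((30 + 21)*7)/(13 - 81))*(-35) = ((51*7)/(-68))*(-35) = (357*(-1/68))*(-35) = -21/4*(-35) = 735/4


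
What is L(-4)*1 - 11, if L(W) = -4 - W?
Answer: -11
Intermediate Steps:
L(-4)*1 - 11 = (-4 - 1*(-4))*1 - 11 = (-4 + 4)*1 - 11 = 0*1 - 11 = 0 - 11 = -11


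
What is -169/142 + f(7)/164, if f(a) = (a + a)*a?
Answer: -1725/2911 ≈ -0.59258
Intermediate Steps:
f(a) = 2*a² (f(a) = (2*a)*a = 2*a²)
-169/142 + f(7)/164 = -169/142 + (2*7²)/164 = -169*1/142 + (2*49)*(1/164) = -169/142 + 98*(1/164) = -169/142 + 49/82 = -1725/2911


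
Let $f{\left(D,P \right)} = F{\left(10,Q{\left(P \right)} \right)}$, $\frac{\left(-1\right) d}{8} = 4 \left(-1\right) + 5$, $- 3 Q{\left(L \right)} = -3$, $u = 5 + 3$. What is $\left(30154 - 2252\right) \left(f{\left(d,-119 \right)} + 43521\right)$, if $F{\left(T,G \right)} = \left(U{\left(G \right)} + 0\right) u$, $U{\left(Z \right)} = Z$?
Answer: $1214546158$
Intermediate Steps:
$u = 8$
$Q{\left(L \right)} = 1$ ($Q{\left(L \right)} = \left(- \frac{1}{3}\right) \left(-3\right) = 1$)
$F{\left(T,G \right)} = 8 G$ ($F{\left(T,G \right)} = \left(G + 0\right) 8 = G 8 = 8 G$)
$d = -8$ ($d = - 8 \left(4 \left(-1\right) + 5\right) = - 8 \left(-4 + 5\right) = \left(-8\right) 1 = -8$)
$f{\left(D,P \right)} = 8$ ($f{\left(D,P \right)} = 8 \cdot 1 = 8$)
$\left(30154 - 2252\right) \left(f{\left(d,-119 \right)} + 43521\right) = \left(30154 - 2252\right) \left(8 + 43521\right) = 27902 \cdot 43529 = 1214546158$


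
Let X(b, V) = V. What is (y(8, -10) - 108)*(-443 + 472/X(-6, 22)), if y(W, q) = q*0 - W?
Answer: 537892/11 ≈ 48899.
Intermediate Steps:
y(W, q) = -W (y(W, q) = 0 - W = -W)
(y(8, -10) - 108)*(-443 + 472/X(-6, 22)) = (-1*8 - 108)*(-443 + 472/22) = (-8 - 108)*(-443 + 472*(1/22)) = -116*(-443 + 236/11) = -116*(-4637/11) = 537892/11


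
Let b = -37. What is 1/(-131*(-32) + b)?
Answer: 1/4155 ≈ 0.00024067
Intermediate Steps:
1/(-131*(-32) + b) = 1/(-131*(-32) - 37) = 1/(4192 - 37) = 1/4155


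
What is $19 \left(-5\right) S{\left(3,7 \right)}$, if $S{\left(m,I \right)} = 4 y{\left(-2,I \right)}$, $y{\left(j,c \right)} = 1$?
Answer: $-380$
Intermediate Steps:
$S{\left(m,I \right)} = 4$ ($S{\left(m,I \right)} = 4 \cdot 1 = 4$)
$19 \left(-5\right) S{\left(3,7 \right)} = 19 \left(-5\right) 4 = \left(-95\right) 4 = -380$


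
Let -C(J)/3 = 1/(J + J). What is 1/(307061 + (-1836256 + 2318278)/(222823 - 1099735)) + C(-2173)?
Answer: 135267673397/195037610371510 ≈ 0.00069355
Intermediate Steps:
C(J) = -3/(2*J) (C(J) = -3/(J + J) = -3*1/(2*J) = -3/(2*J))
1/(307061 + (-1836256 + 2318278)/(222823 - 1099735)) + C(-2173) = 1/(307061 + (-1836256 + 2318278)/(222823 - 1099735)) - 3/2/(-2173) = 1/(307061 + 482022/(-876912)) - 3/2*(-1/2173) = 1/(307061 + 482022*(-1/876912)) + 3/4346 = 1/(307061 - 80337/146152) + 3/4346 = 1/(44877498935/146152) + 3/4346 = 146152/44877498935 + 3/4346 = 135267673397/195037610371510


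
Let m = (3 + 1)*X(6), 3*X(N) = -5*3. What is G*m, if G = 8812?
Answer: -176240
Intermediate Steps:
X(N) = -5 (X(N) = (-5*3)/3 = (1/3)*(-15) = -5)
m = -20 (m = (3 + 1)*(-5) = 4*(-5) = -20)
G*m = 8812*(-20) = -176240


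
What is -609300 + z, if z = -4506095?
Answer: -5115395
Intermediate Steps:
-609300 + z = -609300 - 4506095 = -5115395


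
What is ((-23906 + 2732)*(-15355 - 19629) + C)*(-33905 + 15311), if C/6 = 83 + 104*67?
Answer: -13774314748068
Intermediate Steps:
C = 42306 (C = 6*(83 + 104*67) = 6*(83 + 6968) = 6*7051 = 42306)
((-23906 + 2732)*(-15355 - 19629) + C)*(-33905 + 15311) = ((-23906 + 2732)*(-15355 - 19629) + 42306)*(-33905 + 15311) = (-21174*(-34984) + 42306)*(-18594) = (740751216 + 42306)*(-18594) = 740793522*(-18594) = -13774314748068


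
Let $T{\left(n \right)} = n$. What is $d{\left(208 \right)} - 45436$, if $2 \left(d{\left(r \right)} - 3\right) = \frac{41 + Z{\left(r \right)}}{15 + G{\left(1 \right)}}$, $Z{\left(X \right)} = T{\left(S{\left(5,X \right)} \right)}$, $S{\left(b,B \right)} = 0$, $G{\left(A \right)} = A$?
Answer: $- \frac{1453815}{32} \approx -45432.0$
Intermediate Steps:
$Z{\left(X \right)} = 0$
$d{\left(r \right)} = \frac{137}{32}$ ($d{\left(r \right)} = 3 + \frac{\left(41 + 0\right) \frac{1}{15 + 1}}{2} = 3 + \frac{41 \cdot \frac{1}{16}}{2} = 3 + \frac{1}{2} \cdot \frac{41}{16} = 3 + \frac{41}{32} = \frac{137}{32}$)
$d{\left(208 \right)} - 45436 = \frac{137}{32} - 45436 = - \frac{1453815}{32}$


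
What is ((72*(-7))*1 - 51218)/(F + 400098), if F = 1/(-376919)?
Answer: -19495004518/150804538061 ≈ -0.12927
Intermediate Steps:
F = -1/376919 ≈ -2.6531e-6
((72*(-7))*1 - 51218)/(F + 400098) = ((72*(-7))*1 - 51218)/(-1/376919 + 400098) = (-504*1 - 51218)/(150804538061/376919) = (-504 - 51218)*(376919/150804538061) = -51722*376919/150804538061 = -19495004518/150804538061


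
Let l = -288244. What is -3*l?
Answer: 864732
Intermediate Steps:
-3*l = -3*(-288244) = 864732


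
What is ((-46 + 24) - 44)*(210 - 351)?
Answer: 9306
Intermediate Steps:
((-46 + 24) - 44)*(210 - 351) = (-22 - 44)*(-141) = -66*(-141) = 9306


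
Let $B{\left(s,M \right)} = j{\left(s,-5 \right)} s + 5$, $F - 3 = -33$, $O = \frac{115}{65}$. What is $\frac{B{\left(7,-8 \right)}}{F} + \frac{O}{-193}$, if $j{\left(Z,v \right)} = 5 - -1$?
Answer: $- \frac{118613}{75270} \approx -1.5758$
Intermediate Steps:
$O = \frac{23}{13}$ ($O = 115 \cdot \frac{1}{65} = \frac{23}{13} \approx 1.7692$)
$j{\left(Z,v \right)} = 6$ ($j{\left(Z,v \right)} = 5 + 1 = 6$)
$F = -30$ ($F = 3 - 33 = -30$)
$B{\left(s,M \right)} = 5 + 6 s$ ($B{\left(s,M \right)} = 6 s + 5 = 5 + 6 s$)
$\frac{B{\left(7,-8 \right)}}{F} + \frac{O}{-193} = \frac{5 + 6 \cdot 7}{-30} + \frac{23}{13 \left(-193\right)} = \left(5 + 42\right) \left(- \frac{1}{30}\right) + \frac{23}{13} \left(- \frac{1}{193}\right) = 47 \left(- \frac{1}{30}\right) - \frac{23}{2509} = - \frac{47}{30} - \frac{23}{2509} = - \frac{118613}{75270}$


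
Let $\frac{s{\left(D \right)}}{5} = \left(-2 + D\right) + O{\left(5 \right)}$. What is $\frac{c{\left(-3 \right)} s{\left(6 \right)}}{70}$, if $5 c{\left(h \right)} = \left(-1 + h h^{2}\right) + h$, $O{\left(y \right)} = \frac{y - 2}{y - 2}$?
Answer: $- \frac{31}{14} \approx -2.2143$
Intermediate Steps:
$O{\left(y \right)} = 1$ ($O{\left(y \right)} = \frac{-2 + y}{-2 + y} = 1$)
$s{\left(D \right)} = -5 + 5 D$ ($s{\left(D \right)} = 5 \left(\left(-2 + D\right) + 1\right) = 5 \left(-1 + D\right) = -5 + 5 D$)
$c{\left(h \right)} = - \frac{1}{5} + \frac{h}{5} + \frac{h^{3}}{5}$ ($c{\left(h \right)} = \frac{\left(-1 + h h^{2}\right) + h}{5} = \frac{\left(-1 + h^{3}\right) + h}{5} = \frac{-1 + h + h^{3}}{5} = - \frac{1}{5} + \frac{h}{5} + \frac{h^{3}}{5}$)
$\frac{c{\left(-3 \right)} s{\left(6 \right)}}{70} = \frac{\left(- \frac{1}{5} + \frac{1}{5} \left(-3\right) + \frac{\left(-3\right)^{3}}{5}\right) \left(-5 + 5 \cdot 6\right)}{70} = \left(- \frac{1}{5} - \frac{3}{5} + \frac{1}{5} \left(-27\right)\right) \left(-5 + 30\right) \frac{1}{70} = \left(- \frac{1}{5} - \frac{3}{5} - \frac{27}{5}\right) 25 \cdot \frac{1}{70} = \left(- \frac{31}{5}\right) 25 \cdot \frac{1}{70} = \left(-155\right) \frac{1}{70} = - \frac{31}{14}$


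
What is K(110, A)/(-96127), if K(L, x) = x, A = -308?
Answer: 308/96127 ≈ 0.0032041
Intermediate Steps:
K(110, A)/(-96127) = -308/(-96127) = -308*(-1/96127) = 308/96127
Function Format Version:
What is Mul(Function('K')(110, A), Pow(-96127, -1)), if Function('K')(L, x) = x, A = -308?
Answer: Rational(308, 96127) ≈ 0.0032041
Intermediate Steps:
Mul(Function('K')(110, A), Pow(-96127, -1)) = Mul(-308, Pow(-96127, -1)) = Mul(-308, Rational(-1, 96127)) = Rational(308, 96127)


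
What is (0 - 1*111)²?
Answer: 12321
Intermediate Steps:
(0 - 1*111)² = (0 - 111)² = (-111)² = 12321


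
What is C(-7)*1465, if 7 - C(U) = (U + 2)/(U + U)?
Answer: 136245/14 ≈ 9731.8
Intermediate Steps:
C(U) = 7 - (2 + U)/(2*U) (C(U) = 7 - (U + 2)/(U + U) = 7 - (2 + U)/(2*U))
C(-7)*1465 = (13/2 - 1/(-7))*1465 = (13/2 - 1*(-⅐))*1465 = (13/2 + ⅐)*1465 = (93/14)*1465 = 136245/14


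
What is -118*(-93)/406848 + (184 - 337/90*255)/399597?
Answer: 2035782739/81287620128 ≈ 0.025044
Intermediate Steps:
-118*(-93)/406848 + (184 - 337/90*255)/399597 = 10974*(1/406848) + (184 - 337*1/90*255)*(1/399597) = 1829/67808 + (184 - 337/90*255)*(1/399597) = 1829/67808 + (184 - 5729/6)*(1/399597) = 1829/67808 - 4625/6*1/399597 = 1829/67808 - 4625/2397582 = 2035782739/81287620128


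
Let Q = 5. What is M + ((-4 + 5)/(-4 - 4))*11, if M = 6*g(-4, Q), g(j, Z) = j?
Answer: -203/8 ≈ -25.375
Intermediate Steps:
M = -24 (M = 6*(-4) = -24)
M + ((-4 + 5)/(-4 - 4))*11 = -24 + ((-4 + 5)/(-4 - 4))*11 = -24 + (1/(-8))*11 = -24 + (1*(-⅛))*11 = -24 - ⅛*11 = -24 - 11/8 = -203/8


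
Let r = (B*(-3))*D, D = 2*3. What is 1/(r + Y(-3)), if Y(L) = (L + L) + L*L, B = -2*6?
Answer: 1/219 ≈ 0.0045662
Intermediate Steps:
B = -12
D = 6
Y(L) = L**2 + 2*L (Y(L) = 2*L + L**2 = L**2 + 2*L)
r = 216 (r = -12*(-3)*6 = 36*6 = 216)
1/(r + Y(-3)) = 1/(216 - 3*(2 - 3)) = 1/(216 - 3*(-1)) = 1/(216 + 3) = 1/219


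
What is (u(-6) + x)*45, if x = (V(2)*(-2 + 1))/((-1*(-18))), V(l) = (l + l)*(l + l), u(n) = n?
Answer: -310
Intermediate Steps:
V(l) = 4*l² (V(l) = (2*l)*(2*l) = 4*l²)
x = -8/9 (x = ((4*2²)*(-2 + 1))/((-1*(-18))) = ((4*4)*(-1))/18 = (16*(-1))*(1/18) = -16*1/18 = -8/9 ≈ -0.88889)
(u(-6) + x)*45 = (-6 - 8/9)*45 = -62/9*45 = -310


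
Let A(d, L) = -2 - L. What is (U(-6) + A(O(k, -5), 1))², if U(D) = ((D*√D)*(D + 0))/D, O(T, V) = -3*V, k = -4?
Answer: -207 + 36*I*√6 ≈ -207.0 + 88.182*I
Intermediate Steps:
U(D) = D^(3/2) (U(D) = (D^(3/2)*D)/D = D^(5/2)/D = D^(3/2))
(U(-6) + A(O(k, -5), 1))² = ((-6)^(3/2) + (-2 - 1*1))² = (-6*I*√6 + (-2 - 1))² = (-6*I*√6 - 3)² = (-3 - 6*I*√6)²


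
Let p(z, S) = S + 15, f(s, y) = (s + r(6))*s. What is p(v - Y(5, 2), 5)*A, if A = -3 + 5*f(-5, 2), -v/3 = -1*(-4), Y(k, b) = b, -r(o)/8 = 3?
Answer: 14440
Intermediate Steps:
r(o) = -24 (r(o) = -8*3 = -24)
v = -12 (v = -(-3)*(-4) = -3*4 = -12)
f(s, y) = s*(-24 + s) (f(s, y) = (s - 24)*s = (-24 + s)*s = s*(-24 + s))
p(z, S) = 15 + S
A = 722 (A = -3 + 5*(-5*(-24 - 5)) = -3 + 5*(-5*(-29)) = -3 + 5*145 = -3 + 725 = 722)
p(v - Y(5, 2), 5)*A = (15 + 5)*722 = 20*722 = 14440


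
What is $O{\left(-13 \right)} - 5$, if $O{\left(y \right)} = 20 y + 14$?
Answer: $-251$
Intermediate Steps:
$O{\left(y \right)} = 14 + 20 y$
$O{\left(-13 \right)} - 5 = \left(14 + 20 \left(-13\right)\right) - 5 = \left(14 - 260\right) - 5 = -246 - 5 = -251$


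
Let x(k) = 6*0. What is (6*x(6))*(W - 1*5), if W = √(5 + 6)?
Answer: 0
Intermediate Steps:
x(k) = 0
W = √11 ≈ 3.3166
(6*x(6))*(W - 1*5) = (6*0)*(√11 - 1*5) = 0*(√11 - 5) = 0*(-5 + √11) = 0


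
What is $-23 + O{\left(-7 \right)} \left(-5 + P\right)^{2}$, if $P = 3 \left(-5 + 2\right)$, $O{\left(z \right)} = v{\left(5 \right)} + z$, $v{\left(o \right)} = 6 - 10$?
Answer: $-2179$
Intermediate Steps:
$v{\left(o \right)} = -4$ ($v{\left(o \right)} = 6 - 10 = -4$)
$O{\left(z \right)} = -4 + z$
$P = -9$ ($P = 3 \left(-3\right) = -9$)
$-23 + O{\left(-7 \right)} \left(-5 + P\right)^{2} = -23 + \left(-4 - 7\right) \left(-5 - 9\right)^{2} = -23 - 11 \left(-14\right)^{2} = -23 - 2156 = -2179$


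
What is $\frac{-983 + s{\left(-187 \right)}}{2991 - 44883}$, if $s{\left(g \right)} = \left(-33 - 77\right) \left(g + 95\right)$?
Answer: $- \frac{9137}{41892} \approx -0.21811$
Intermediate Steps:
$s{\left(g \right)} = -10450 - 110 g$ ($s{\left(g \right)} = - 110 \left(95 + g\right) = -10450 - 110 g$)
$\frac{-983 + s{\left(-187 \right)}}{2991 - 44883} = \frac{-983 - -10120}{2991 - 44883} = \frac{-983 + \left(-10450 + 20570\right)}{-41892} = \left(-983 + 10120\right) \left(- \frac{1}{41892}\right) = 9137 \left(- \frac{1}{41892}\right) = - \frac{9137}{41892}$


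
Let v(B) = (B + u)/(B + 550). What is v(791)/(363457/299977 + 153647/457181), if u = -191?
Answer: 6857189241850/23719630443423 ≈ 0.28909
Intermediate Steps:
v(B) = (-191 + B)/(550 + B) (v(B) = (B - 191)/(B + 550) = (-191 + B)/(550 + B))
v(791)/(363457/299977 + 153647/457181) = ((-191 + 791)/(550 + 791))/(363457/299977 + 153647/457181) = (600/1341)/(363457*(1/299977) + 153647*(1/457181)) = ((1/1341)*600)/(363457/299977 + 153647/457181) = 200/(447*(212256200836/137143784837)) = (200/447)*(137143784837/212256200836) = 6857189241850/23719630443423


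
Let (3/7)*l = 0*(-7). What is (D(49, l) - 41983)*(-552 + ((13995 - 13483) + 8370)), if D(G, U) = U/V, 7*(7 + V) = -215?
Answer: -349718390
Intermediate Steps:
V = -264/7 (V = -7 + (⅐)*(-215) = -7 - 215/7 = -264/7 ≈ -37.714)
l = 0 (l = 7*(0*(-7))/3 = (7/3)*0 = 0)
D(G, U) = -7*U/264 (D(G, U) = U/(-264/7) = U*(-7/264) = -7*U/264)
(D(49, l) - 41983)*(-552 + ((13995 - 13483) + 8370)) = (-7/264*0 - 41983)*(-552 + ((13995 - 13483) + 8370)) = (0 - 41983)*(-552 + (512 + 8370)) = -41983*(-552 + 8882) = -41983*8330 = -349718390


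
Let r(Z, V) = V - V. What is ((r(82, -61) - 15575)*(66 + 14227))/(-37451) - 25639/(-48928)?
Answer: 10892992310989/1832402528 ≈ 5944.6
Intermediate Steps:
r(Z, V) = 0
((r(82, -61) - 15575)*(66 + 14227))/(-37451) - 25639/(-48928) = ((0 - 15575)*(66 + 14227))/(-37451) - 25639/(-48928) = -15575*14293*(-1/37451) - 25639*(-1/48928) = -222613475*(-1/37451) + 25639/48928 = 222613475/37451 + 25639/48928 = 10892992310989/1832402528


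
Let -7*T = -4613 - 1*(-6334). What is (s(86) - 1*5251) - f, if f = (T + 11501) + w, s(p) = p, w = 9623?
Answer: -182302/7 ≈ -26043.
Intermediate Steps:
T = -1721/7 (T = -(-4613 - 1*(-6334))/7 = -(-4613 + 6334)/7 = -1/7*1721 = -1721/7 ≈ -245.86)
f = 146147/7 (f = (-1721/7 + 11501) + 9623 = 78786/7 + 9623 = 146147/7 ≈ 20878.)
(s(86) - 1*5251) - f = (86 - 1*5251) - 1*146147/7 = (86 - 5251) - 146147/7 = -5165 - 146147/7 = -182302/7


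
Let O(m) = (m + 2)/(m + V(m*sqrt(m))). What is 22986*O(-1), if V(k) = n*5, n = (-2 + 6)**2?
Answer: 22986/79 ≈ 290.96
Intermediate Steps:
n = 16 (n = 4**2 = 16)
V(k) = 80 (V(k) = 16*5 = 80)
O(m) = (2 + m)/(80 + m) (O(m) = (m + 2)/(m + 80) = (2 + m)/(80 + m))
22986*O(-1) = 22986*((2 - 1)/(80 - 1)) = 22986*(1/79) = 22986/79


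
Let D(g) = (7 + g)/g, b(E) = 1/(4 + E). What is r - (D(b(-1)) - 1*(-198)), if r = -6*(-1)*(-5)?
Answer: -250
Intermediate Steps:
r = -30 (r = 6*(-5) = -30)
D(g) = (7 + g)/g
r - (D(b(-1)) - 1*(-198)) = -30 - ((7 + 1/(4 - 1))/(1/(4 - 1)) - 1*(-198)) = -30 - ((7 + 1/3)/(1/3) + 198) = -30 - ((7 + ⅓)/(⅓) + 198) = -30 - (3*(22/3) + 198) = -30 - (22 + 198) = -30 - 1*220 = -30 - 220 = -250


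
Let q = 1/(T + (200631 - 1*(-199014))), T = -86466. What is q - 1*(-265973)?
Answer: 83297158168/313179 ≈ 2.6597e+5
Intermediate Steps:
q = 1/313179 (q = 1/(-86466 + (200631 - 1*(-199014))) = 1/(-86466 + (200631 + 199014)) = 1/(-86466 + 399645) = 1/313179 ≈ 3.1931e-6)
q - 1*(-265973) = 1/313179 - 1*(-265973) = 1/313179 + 265973 = 83297158168/313179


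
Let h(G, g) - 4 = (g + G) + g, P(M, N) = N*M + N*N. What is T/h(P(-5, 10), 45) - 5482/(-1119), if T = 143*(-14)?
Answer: -241805/26856 ≈ -9.0038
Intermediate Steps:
P(M, N) = N**2 + M*N (P(M, N) = M*N + N**2 = N**2 + M*N)
T = -2002
h(G, g) = 4 + G + 2*g (h(G, g) = 4 + ((g + G) + g) = 4 + ((G + g) + g) = 4 + (G + 2*g) = 4 + G + 2*g)
T/h(P(-5, 10), 45) - 5482/(-1119) = -2002/(4 + 10*(-5 + 10) + 2*45) - 5482/(-1119) = -2002/(4 + 10*5 + 90) - 5482*(-1/1119) = -2002/(4 + 50 + 90) + 5482/1119 = -2002/144 + 5482/1119 = -2002*1/144 + 5482/1119 = -1001/72 + 5482/1119 = -241805/26856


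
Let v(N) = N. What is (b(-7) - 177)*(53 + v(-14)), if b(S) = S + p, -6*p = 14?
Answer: -7267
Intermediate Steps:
p = -7/3 (p = -1/6*14 = -7/3 ≈ -2.3333)
b(S) = -7/3 + S (b(S) = S - 7/3 = -7/3 + S)
(b(-7) - 177)*(53 + v(-14)) = ((-7/3 - 7) - 177)*(53 - 14) = (-28/3 - 177)*39 = -559/3*39 = -7267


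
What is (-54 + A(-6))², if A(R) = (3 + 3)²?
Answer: 324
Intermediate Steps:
A(R) = 36 (A(R) = 6² = 36)
(-54 + A(-6))² = (-54 + 36)² = (-18)² = 324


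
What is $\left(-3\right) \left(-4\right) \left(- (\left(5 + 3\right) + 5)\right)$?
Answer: $-156$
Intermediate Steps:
$\left(-3\right) \left(-4\right) \left(- (\left(5 + 3\right) + 5)\right) = 12 \left(- (8 + 5)\right) = 12 \left(\left(-1\right) 13\right) = 12 \left(-13\right) = -156$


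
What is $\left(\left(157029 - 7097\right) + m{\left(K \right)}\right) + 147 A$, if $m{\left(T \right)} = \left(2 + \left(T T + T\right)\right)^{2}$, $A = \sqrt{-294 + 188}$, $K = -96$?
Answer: $83360816 + 147 i \sqrt{106} \approx 8.3361 \cdot 10^{7} + 1513.5 i$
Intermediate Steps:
$A = i \sqrt{106}$ ($A = \sqrt{-106} = i \sqrt{106} \approx 10.296 i$)
$m{\left(T \right)} = \left(2 + T + T^{2}\right)^{2}$ ($m{\left(T \right)} = \left(2 + \left(T^{2} + T\right)\right)^{2} = \left(2 + \left(T + T^{2}\right)\right)^{2} = \left(2 + T + T^{2}\right)^{2}$)
$\left(\left(157029 - 7097\right) + m{\left(K \right)}\right) + 147 A = \left(\left(157029 - 7097\right) + \left(2 - 96 + \left(-96\right)^{2}\right)^{2}\right) + 147 i \sqrt{106} = \left(149932 + \left(2 - 96 + 9216\right)^{2}\right) + 147 i \sqrt{106} = \left(149932 + 9122^{2}\right) + 147 i \sqrt{106} = \left(149932 + 83210884\right) + 147 i \sqrt{106} = 83360816 + 147 i \sqrt{106}$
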